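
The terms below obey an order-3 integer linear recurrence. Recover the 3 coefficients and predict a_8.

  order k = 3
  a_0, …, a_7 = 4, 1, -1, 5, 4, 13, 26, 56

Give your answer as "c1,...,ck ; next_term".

1,2,1 ; 121

  a_3 = 1·-1 + 2·1 + 1·4 = 5
  a_4 = 1·5 + 2·-1 + 1·1 = 4
  a_5 = 1·4 + 2·5 + 1·-1 = 13
  a_6 = 1·13 + 2·4 + 1·5 = 26
  a_7 = 1·26 + 2·13 + 1·4 = 56
  a_8 = 1·56 + 2·26 + 1·13 = 121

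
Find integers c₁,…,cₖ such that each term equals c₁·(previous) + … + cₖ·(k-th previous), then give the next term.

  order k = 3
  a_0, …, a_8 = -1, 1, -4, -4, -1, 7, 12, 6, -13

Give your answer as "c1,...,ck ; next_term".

1,-1,-1 ; -31

  a_3 = 1·-4 + -1·1 + -1·-1 = -4
  a_4 = 1·-4 + -1·-4 + -1·1 = -1
  a_5 = 1·-1 + -1·-4 + -1·-4 = 7
  a_6 = 1·7 + -1·-1 + -1·-4 = 12
  a_7 = 1·12 + -1·7 + -1·-1 = 6
  a_8 = 1·6 + -1·12 + -1·7 = -13
  a_9 = 1·-13 + -1·6 + -1·12 = -31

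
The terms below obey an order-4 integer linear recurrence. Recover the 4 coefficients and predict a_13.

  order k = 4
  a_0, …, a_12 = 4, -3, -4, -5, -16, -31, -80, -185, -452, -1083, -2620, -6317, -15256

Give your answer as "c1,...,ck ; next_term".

2,2,-2,-1 ; -36823

  a_4 = 2·-5 + 2·-4 + -2·-3 + -1·4 = -16
  a_5 = 2·-16 + 2·-5 + -2·-4 + -1·-3 = -31
  a_6 = 2·-31 + 2·-16 + -2·-5 + -1·-4 = -80
  a_7 = 2·-80 + 2·-31 + -2·-16 + -1·-5 = -185
  a_8 = 2·-185 + 2·-80 + -2·-31 + -1·-16 = -452
  a_9 = 2·-452 + 2·-185 + -2·-80 + -1·-31 = -1083
  a_10 = 2·-1083 + 2·-452 + -2·-185 + -1·-80 = -2620
  a_11 = 2·-2620 + 2·-1083 + -2·-452 + -1·-185 = -6317
  a_12 = 2·-6317 + 2·-2620 + -2·-1083 + -1·-452 = -15256
  a_13 = 2·-15256 + 2·-6317 + -2·-2620 + -1·-1083 = -36823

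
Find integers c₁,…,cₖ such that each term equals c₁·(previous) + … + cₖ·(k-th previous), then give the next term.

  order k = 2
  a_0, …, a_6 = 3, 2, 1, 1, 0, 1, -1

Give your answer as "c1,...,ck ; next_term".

-1,1 ; 2

  a_2 = -1·2 + 1·3 = 1
  a_3 = -1·1 + 1·2 = 1
  a_4 = -1·1 + 1·1 = 0
  a_5 = -1·0 + 1·1 = 1
  a_6 = -1·1 + 1·0 = -1
  a_7 = -1·-1 + 1·1 = 2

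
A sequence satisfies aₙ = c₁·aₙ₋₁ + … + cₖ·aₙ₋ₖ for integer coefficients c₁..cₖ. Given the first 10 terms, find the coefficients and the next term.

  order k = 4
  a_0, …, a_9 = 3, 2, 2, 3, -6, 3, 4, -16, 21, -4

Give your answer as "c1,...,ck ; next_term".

  a_4 = -1·3 + -1·2 + 1·2 + -1·3 = -6
  a_5 = -1·-6 + -1·3 + 1·2 + -1·2 = 3
  a_6 = -1·3 + -1·-6 + 1·3 + -1·2 = 4
  a_7 = -1·4 + -1·3 + 1·-6 + -1·3 = -16
  a_8 = -1·-16 + -1·4 + 1·3 + -1·-6 = 21
  a_9 = -1·21 + -1·-16 + 1·4 + -1·3 = -4
  a_10 = -1·-4 + -1·21 + 1·-16 + -1·4 = -37

-1,-1,1,-1 ; -37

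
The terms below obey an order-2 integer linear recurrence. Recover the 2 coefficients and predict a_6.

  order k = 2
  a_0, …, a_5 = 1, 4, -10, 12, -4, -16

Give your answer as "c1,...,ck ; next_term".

-2,-2 ; 40

  a_2 = -2·4 + -2·1 = -10
  a_3 = -2·-10 + -2·4 = 12
  a_4 = -2·12 + -2·-10 = -4
  a_5 = -2·-4 + -2·12 = -16
  a_6 = -2·-16 + -2·-4 = 40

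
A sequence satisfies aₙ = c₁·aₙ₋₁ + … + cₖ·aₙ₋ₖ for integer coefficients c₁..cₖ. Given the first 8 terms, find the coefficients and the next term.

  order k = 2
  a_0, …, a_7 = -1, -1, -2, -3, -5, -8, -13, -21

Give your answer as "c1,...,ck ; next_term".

  a_2 = 1·-1 + 1·-1 = -2
  a_3 = 1·-2 + 1·-1 = -3
  a_4 = 1·-3 + 1·-2 = -5
  a_5 = 1·-5 + 1·-3 = -8
  a_6 = 1·-8 + 1·-5 = -13
  a_7 = 1·-13 + 1·-8 = -21
  a_8 = 1·-21 + 1·-13 = -34

1,1 ; -34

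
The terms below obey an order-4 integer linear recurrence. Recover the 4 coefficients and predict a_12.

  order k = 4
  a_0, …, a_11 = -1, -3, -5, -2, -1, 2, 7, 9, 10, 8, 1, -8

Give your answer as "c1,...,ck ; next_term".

1,0,0,-1 ; -18

  a_4 = 1·-2 + 0·-5 + 0·-3 + -1·-1 = -1
  a_5 = 1·-1 + 0·-2 + 0·-5 + -1·-3 = 2
  a_6 = 1·2 + 0·-1 + 0·-2 + -1·-5 = 7
  a_7 = 1·7 + 0·2 + 0·-1 + -1·-2 = 9
  a_8 = 1·9 + 0·7 + 0·2 + -1·-1 = 10
  a_9 = 1·10 + 0·9 + 0·7 + -1·2 = 8
  a_10 = 1·8 + 0·10 + 0·9 + -1·7 = 1
  a_11 = 1·1 + 0·8 + 0·10 + -1·9 = -8
  a_12 = 1·-8 + 0·1 + 0·8 + -1·10 = -18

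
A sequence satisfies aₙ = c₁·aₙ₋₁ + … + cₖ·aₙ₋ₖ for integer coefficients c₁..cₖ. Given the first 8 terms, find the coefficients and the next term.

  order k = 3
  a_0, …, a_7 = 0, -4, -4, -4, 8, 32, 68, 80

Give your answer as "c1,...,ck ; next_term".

  a_3 = 2·-4 + -1·-4 + -3·0 = -4
  a_4 = 2·-4 + -1·-4 + -3·-4 = 8
  a_5 = 2·8 + -1·-4 + -3·-4 = 32
  a_6 = 2·32 + -1·8 + -3·-4 = 68
  a_7 = 2·68 + -1·32 + -3·8 = 80
  a_8 = 2·80 + -1·68 + -3·32 = -4

2,-1,-3 ; -4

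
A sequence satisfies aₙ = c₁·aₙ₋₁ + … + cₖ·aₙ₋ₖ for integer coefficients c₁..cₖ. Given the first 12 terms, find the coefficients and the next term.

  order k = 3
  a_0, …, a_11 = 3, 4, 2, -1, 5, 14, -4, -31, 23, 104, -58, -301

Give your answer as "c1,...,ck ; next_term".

  a_3 = 1·2 + -3·4 + 3·3 = -1
  a_4 = 1·-1 + -3·2 + 3·4 = 5
  a_5 = 1·5 + -3·-1 + 3·2 = 14
  a_6 = 1·14 + -3·5 + 3·-1 = -4
  a_7 = 1·-4 + -3·14 + 3·5 = -31
  a_8 = 1·-31 + -3·-4 + 3·14 = 23
  a_9 = 1·23 + -3·-31 + 3·-4 = 104
  a_10 = 1·104 + -3·23 + 3·-31 = -58
  a_11 = 1·-58 + -3·104 + 3·23 = -301
  a_12 = 1·-301 + -3·-58 + 3·104 = 185

1,-3,3 ; 185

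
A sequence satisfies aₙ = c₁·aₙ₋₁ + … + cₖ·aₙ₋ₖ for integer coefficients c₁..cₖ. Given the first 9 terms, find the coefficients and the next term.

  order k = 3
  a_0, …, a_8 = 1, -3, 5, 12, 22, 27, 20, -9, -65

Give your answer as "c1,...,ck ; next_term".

  a_3 = 2·5 + -1·-3 + -1·1 = 12
  a_4 = 2·12 + -1·5 + -1·-3 = 22
  a_5 = 2·22 + -1·12 + -1·5 = 27
  a_6 = 2·27 + -1·22 + -1·12 = 20
  a_7 = 2·20 + -1·27 + -1·22 = -9
  a_8 = 2·-9 + -1·20 + -1·27 = -65
  a_9 = 2·-65 + -1·-9 + -1·20 = -141

2,-1,-1 ; -141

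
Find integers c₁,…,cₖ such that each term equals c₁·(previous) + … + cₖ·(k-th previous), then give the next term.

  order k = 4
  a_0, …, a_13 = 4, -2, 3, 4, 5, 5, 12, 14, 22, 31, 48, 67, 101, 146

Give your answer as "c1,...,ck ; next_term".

0,1,1,1 ; 216

  a_4 = 0·4 + 1·3 + 1·-2 + 1·4 = 5
  a_5 = 0·5 + 1·4 + 1·3 + 1·-2 = 5
  a_6 = 0·5 + 1·5 + 1·4 + 1·3 = 12
  a_7 = 0·12 + 1·5 + 1·5 + 1·4 = 14
  a_8 = 0·14 + 1·12 + 1·5 + 1·5 = 22
  a_9 = 0·22 + 1·14 + 1·12 + 1·5 = 31
  a_10 = 0·31 + 1·22 + 1·14 + 1·12 = 48
  a_11 = 0·48 + 1·31 + 1·22 + 1·14 = 67
  a_12 = 0·67 + 1·48 + 1·31 + 1·22 = 101
  a_13 = 0·101 + 1·67 + 1·48 + 1·31 = 146
  a_14 = 0·146 + 1·101 + 1·67 + 1·48 = 216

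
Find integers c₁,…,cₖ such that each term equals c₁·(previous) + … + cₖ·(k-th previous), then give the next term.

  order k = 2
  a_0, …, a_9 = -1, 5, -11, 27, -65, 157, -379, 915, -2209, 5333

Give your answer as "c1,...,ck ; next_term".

-2,1 ; -12875

  a_2 = -2·5 + 1·-1 = -11
  a_3 = -2·-11 + 1·5 = 27
  a_4 = -2·27 + 1·-11 = -65
  a_5 = -2·-65 + 1·27 = 157
  a_6 = -2·157 + 1·-65 = -379
  a_7 = -2·-379 + 1·157 = 915
  a_8 = -2·915 + 1·-379 = -2209
  a_9 = -2·-2209 + 1·915 = 5333
  a_10 = -2·5333 + 1·-2209 = -12875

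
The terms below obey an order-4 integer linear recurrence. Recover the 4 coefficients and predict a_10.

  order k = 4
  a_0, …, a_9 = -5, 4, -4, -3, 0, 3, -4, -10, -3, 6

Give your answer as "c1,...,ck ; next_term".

  a_4 = 1·-3 + -1·-4 + 1·4 + 1·-5 = 0
  a_5 = 1·0 + -1·-3 + 1·-4 + 1·4 = 3
  a_6 = 1·3 + -1·0 + 1·-3 + 1·-4 = -4
  a_7 = 1·-4 + -1·3 + 1·0 + 1·-3 = -10
  a_8 = 1·-10 + -1·-4 + 1·3 + 1·0 = -3
  a_9 = 1·-3 + -1·-10 + 1·-4 + 1·3 = 6
  a_10 = 1·6 + -1·-3 + 1·-10 + 1·-4 = -5

1,-1,1,1 ; -5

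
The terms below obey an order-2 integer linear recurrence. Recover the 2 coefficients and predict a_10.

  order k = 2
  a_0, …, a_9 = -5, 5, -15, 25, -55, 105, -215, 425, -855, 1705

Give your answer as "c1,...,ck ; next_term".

-1,2 ; -3415

  a_2 = -1·5 + 2·-5 = -15
  a_3 = -1·-15 + 2·5 = 25
  a_4 = -1·25 + 2·-15 = -55
  a_5 = -1·-55 + 2·25 = 105
  a_6 = -1·105 + 2·-55 = -215
  a_7 = -1·-215 + 2·105 = 425
  a_8 = -1·425 + 2·-215 = -855
  a_9 = -1·-855 + 2·425 = 1705
  a_10 = -1·1705 + 2·-855 = -3415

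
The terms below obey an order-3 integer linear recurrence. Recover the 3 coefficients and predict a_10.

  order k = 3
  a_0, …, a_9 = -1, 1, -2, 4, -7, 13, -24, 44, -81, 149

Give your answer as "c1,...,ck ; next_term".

-1,1,-1 ; -274

  a_3 = -1·-2 + 1·1 + -1·-1 = 4
  a_4 = -1·4 + 1·-2 + -1·1 = -7
  a_5 = -1·-7 + 1·4 + -1·-2 = 13
  a_6 = -1·13 + 1·-7 + -1·4 = -24
  a_7 = -1·-24 + 1·13 + -1·-7 = 44
  a_8 = -1·44 + 1·-24 + -1·13 = -81
  a_9 = -1·-81 + 1·44 + -1·-24 = 149
  a_10 = -1·149 + 1·-81 + -1·44 = -274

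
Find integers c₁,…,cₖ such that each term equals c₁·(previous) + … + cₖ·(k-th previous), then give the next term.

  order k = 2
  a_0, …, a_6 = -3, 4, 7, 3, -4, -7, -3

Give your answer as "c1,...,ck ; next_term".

1,-1 ; 4

  a_2 = 1·4 + -1·-3 = 7
  a_3 = 1·7 + -1·4 = 3
  a_4 = 1·3 + -1·7 = -4
  a_5 = 1·-4 + -1·3 = -7
  a_6 = 1·-7 + -1·-4 = -3
  a_7 = 1·-3 + -1·-7 = 4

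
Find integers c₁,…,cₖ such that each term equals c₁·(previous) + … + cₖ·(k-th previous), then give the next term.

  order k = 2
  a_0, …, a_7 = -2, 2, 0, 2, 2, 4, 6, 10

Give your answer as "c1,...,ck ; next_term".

1,1 ; 16

  a_2 = 1·2 + 1·-2 = 0
  a_3 = 1·0 + 1·2 = 2
  a_4 = 1·2 + 1·0 = 2
  a_5 = 1·2 + 1·2 = 4
  a_6 = 1·4 + 1·2 = 6
  a_7 = 1·6 + 1·4 = 10
  a_8 = 1·10 + 1·6 = 16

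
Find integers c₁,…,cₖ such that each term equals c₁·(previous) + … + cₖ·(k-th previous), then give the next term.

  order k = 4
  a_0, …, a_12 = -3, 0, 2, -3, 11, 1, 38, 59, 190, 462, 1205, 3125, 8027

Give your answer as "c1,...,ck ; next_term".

  a_4 = 1·-3 + 4·2 + 1·0 + -2·-3 = 11
  a_5 = 1·11 + 4·-3 + 1·2 + -2·0 = 1
  a_6 = 1·1 + 4·11 + 1·-3 + -2·2 = 38
  a_7 = 1·38 + 4·1 + 1·11 + -2·-3 = 59
  a_8 = 1·59 + 4·38 + 1·1 + -2·11 = 190
  a_9 = 1·190 + 4·59 + 1·38 + -2·1 = 462
  a_10 = 1·462 + 4·190 + 1·59 + -2·38 = 1205
  a_11 = 1·1205 + 4·462 + 1·190 + -2·59 = 3125
  a_12 = 1·3125 + 4·1205 + 1·462 + -2·190 = 8027
  a_13 = 1·8027 + 4·3125 + 1·1205 + -2·462 = 20808

1,4,1,-2 ; 20808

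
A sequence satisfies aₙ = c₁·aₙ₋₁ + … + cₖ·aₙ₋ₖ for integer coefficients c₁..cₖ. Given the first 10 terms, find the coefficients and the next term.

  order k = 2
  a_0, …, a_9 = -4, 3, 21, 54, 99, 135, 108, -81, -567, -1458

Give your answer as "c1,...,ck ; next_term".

  a_2 = 3·3 + -3·-4 = 21
  a_3 = 3·21 + -3·3 = 54
  a_4 = 3·54 + -3·21 = 99
  a_5 = 3·99 + -3·54 = 135
  a_6 = 3·135 + -3·99 = 108
  a_7 = 3·108 + -3·135 = -81
  a_8 = 3·-81 + -3·108 = -567
  a_9 = 3·-567 + -3·-81 = -1458
  a_10 = 3·-1458 + -3·-567 = -2673

3,-3 ; -2673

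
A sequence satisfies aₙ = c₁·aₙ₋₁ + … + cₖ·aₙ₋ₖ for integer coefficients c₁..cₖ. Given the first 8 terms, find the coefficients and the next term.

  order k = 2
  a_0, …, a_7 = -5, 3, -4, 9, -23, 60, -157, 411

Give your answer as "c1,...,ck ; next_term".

  a_2 = -3·3 + -1·-5 = -4
  a_3 = -3·-4 + -1·3 = 9
  a_4 = -3·9 + -1·-4 = -23
  a_5 = -3·-23 + -1·9 = 60
  a_6 = -3·60 + -1·-23 = -157
  a_7 = -3·-157 + -1·60 = 411
  a_8 = -3·411 + -1·-157 = -1076

-3,-1 ; -1076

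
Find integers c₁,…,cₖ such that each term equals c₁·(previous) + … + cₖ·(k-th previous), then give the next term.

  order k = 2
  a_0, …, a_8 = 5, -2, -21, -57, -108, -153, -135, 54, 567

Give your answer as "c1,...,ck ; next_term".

3,-3 ; 1539

  a_2 = 3·-2 + -3·5 = -21
  a_3 = 3·-21 + -3·-2 = -57
  a_4 = 3·-57 + -3·-21 = -108
  a_5 = 3·-108 + -3·-57 = -153
  a_6 = 3·-153 + -3·-108 = -135
  a_7 = 3·-135 + -3·-153 = 54
  a_8 = 3·54 + -3·-135 = 567
  a_9 = 3·567 + -3·54 = 1539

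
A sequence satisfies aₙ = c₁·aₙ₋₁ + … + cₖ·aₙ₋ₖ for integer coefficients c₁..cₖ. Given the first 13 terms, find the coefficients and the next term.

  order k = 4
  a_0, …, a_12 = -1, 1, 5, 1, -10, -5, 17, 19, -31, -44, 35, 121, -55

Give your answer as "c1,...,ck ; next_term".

  a_4 = -1·1 + -1·5 + -3·1 + 1·-1 = -10
  a_5 = -1·-10 + -1·1 + -3·5 + 1·1 = -5
  a_6 = -1·-5 + -1·-10 + -3·1 + 1·5 = 17
  a_7 = -1·17 + -1·-5 + -3·-10 + 1·1 = 19
  a_8 = -1·19 + -1·17 + -3·-5 + 1·-10 = -31
  a_9 = -1·-31 + -1·19 + -3·17 + 1·-5 = -44
  a_10 = -1·-44 + -1·-31 + -3·19 + 1·17 = 35
  a_11 = -1·35 + -1·-44 + -3·-31 + 1·19 = 121
  a_12 = -1·121 + -1·35 + -3·-44 + 1·-31 = -55
  a_13 = -1·-55 + -1·121 + -3·35 + 1·-44 = -215

-1,-1,-3,1 ; -215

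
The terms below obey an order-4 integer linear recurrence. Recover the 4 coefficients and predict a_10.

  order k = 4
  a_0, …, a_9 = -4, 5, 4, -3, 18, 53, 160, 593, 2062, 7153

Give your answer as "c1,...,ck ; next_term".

  a_4 = 3·-3 + 1·4 + 3·5 + -2·-4 = 18
  a_5 = 3·18 + 1·-3 + 3·4 + -2·5 = 53
  a_6 = 3·53 + 1·18 + 3·-3 + -2·4 = 160
  a_7 = 3·160 + 1·53 + 3·18 + -2·-3 = 593
  a_8 = 3·593 + 1·160 + 3·53 + -2·18 = 2062
  a_9 = 3·2062 + 1·593 + 3·160 + -2·53 = 7153
  a_10 = 3·7153 + 1·2062 + 3·593 + -2·160 = 24980

3,1,3,-2 ; 24980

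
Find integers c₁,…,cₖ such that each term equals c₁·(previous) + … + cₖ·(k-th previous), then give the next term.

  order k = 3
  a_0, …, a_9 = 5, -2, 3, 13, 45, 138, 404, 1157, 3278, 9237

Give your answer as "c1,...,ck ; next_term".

4,-3,-1 ; 25957

  a_3 = 4·3 + -3·-2 + -1·5 = 13
  a_4 = 4·13 + -3·3 + -1·-2 = 45
  a_5 = 4·45 + -3·13 + -1·3 = 138
  a_6 = 4·138 + -3·45 + -1·13 = 404
  a_7 = 4·404 + -3·138 + -1·45 = 1157
  a_8 = 4·1157 + -3·404 + -1·138 = 3278
  a_9 = 4·3278 + -3·1157 + -1·404 = 9237
  a_10 = 4·9237 + -3·3278 + -1·1157 = 25957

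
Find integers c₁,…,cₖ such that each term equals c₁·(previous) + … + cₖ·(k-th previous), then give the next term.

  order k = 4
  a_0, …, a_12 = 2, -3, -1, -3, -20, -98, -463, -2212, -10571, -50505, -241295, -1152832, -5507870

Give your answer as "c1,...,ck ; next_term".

4,3,3,2 ; -26314871

  a_4 = 4·-3 + 3·-1 + 3·-3 + 2·2 = -20
  a_5 = 4·-20 + 3·-3 + 3·-1 + 2·-3 = -98
  a_6 = 4·-98 + 3·-20 + 3·-3 + 2·-1 = -463
  a_7 = 4·-463 + 3·-98 + 3·-20 + 2·-3 = -2212
  a_8 = 4·-2212 + 3·-463 + 3·-98 + 2·-20 = -10571
  a_9 = 4·-10571 + 3·-2212 + 3·-463 + 2·-98 = -50505
  a_10 = 4·-50505 + 3·-10571 + 3·-2212 + 2·-463 = -241295
  a_11 = 4·-241295 + 3·-50505 + 3·-10571 + 2·-2212 = -1152832
  a_12 = 4·-1152832 + 3·-241295 + 3·-50505 + 2·-10571 = -5507870
  a_13 = 4·-5507870 + 3·-1152832 + 3·-241295 + 2·-50505 = -26314871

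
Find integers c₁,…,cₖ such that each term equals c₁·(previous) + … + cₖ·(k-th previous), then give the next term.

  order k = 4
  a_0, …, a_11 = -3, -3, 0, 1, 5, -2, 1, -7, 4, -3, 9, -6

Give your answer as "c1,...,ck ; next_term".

-1,0,-1,-1 ; 5

  a_4 = -1·1 + 0·0 + -1·-3 + -1·-3 = 5
  a_5 = -1·5 + 0·1 + -1·0 + -1·-3 = -2
  a_6 = -1·-2 + 0·5 + -1·1 + -1·0 = 1
  a_7 = -1·1 + 0·-2 + -1·5 + -1·1 = -7
  a_8 = -1·-7 + 0·1 + -1·-2 + -1·5 = 4
  a_9 = -1·4 + 0·-7 + -1·1 + -1·-2 = -3
  a_10 = -1·-3 + 0·4 + -1·-7 + -1·1 = 9
  a_11 = -1·9 + 0·-3 + -1·4 + -1·-7 = -6
  a_12 = -1·-6 + 0·9 + -1·-3 + -1·4 = 5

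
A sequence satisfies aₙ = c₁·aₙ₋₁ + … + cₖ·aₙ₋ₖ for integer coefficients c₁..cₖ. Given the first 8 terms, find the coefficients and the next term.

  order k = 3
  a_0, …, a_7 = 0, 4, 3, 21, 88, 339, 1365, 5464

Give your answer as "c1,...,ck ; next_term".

3,3,4 ; 21843

  a_3 = 3·3 + 3·4 + 4·0 = 21
  a_4 = 3·21 + 3·3 + 4·4 = 88
  a_5 = 3·88 + 3·21 + 4·3 = 339
  a_6 = 3·339 + 3·88 + 4·21 = 1365
  a_7 = 3·1365 + 3·339 + 4·88 = 5464
  a_8 = 3·5464 + 3·1365 + 4·339 = 21843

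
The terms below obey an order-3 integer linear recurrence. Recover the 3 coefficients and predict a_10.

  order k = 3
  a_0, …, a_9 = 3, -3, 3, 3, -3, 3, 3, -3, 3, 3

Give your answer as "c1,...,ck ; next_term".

  a_3 = 0·3 + 0·-3 + 1·3 = 3
  a_4 = 0·3 + 0·3 + 1·-3 = -3
  a_5 = 0·-3 + 0·3 + 1·3 = 3
  a_6 = 0·3 + 0·-3 + 1·3 = 3
  a_7 = 0·3 + 0·3 + 1·-3 = -3
  a_8 = 0·-3 + 0·3 + 1·3 = 3
  a_9 = 0·3 + 0·-3 + 1·3 = 3
  a_10 = 0·3 + 0·3 + 1·-3 = -3

0,0,1 ; -3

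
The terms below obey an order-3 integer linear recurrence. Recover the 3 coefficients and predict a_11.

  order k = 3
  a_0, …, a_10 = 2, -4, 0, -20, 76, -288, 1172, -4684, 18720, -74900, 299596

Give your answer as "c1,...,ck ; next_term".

-3,3,-4 ; -1198368

  a_3 = -3·0 + 3·-4 + -4·2 = -20
  a_4 = -3·-20 + 3·0 + -4·-4 = 76
  a_5 = -3·76 + 3·-20 + -4·0 = -288
  a_6 = -3·-288 + 3·76 + -4·-20 = 1172
  a_7 = -3·1172 + 3·-288 + -4·76 = -4684
  a_8 = -3·-4684 + 3·1172 + -4·-288 = 18720
  a_9 = -3·18720 + 3·-4684 + -4·1172 = -74900
  a_10 = -3·-74900 + 3·18720 + -4·-4684 = 299596
  a_11 = -3·299596 + 3·-74900 + -4·18720 = -1198368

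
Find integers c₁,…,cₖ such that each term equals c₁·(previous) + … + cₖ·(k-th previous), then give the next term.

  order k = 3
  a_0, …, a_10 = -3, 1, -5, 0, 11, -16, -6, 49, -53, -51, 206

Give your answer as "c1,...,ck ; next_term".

  a_3 = -1·-5 + -2·1 + 1·-3 = 0
  a_4 = -1·0 + -2·-5 + 1·1 = 11
  a_5 = -1·11 + -2·0 + 1·-5 = -16
  a_6 = -1·-16 + -2·11 + 1·0 = -6
  a_7 = -1·-6 + -2·-16 + 1·11 = 49
  a_8 = -1·49 + -2·-6 + 1·-16 = -53
  a_9 = -1·-53 + -2·49 + 1·-6 = -51
  a_10 = -1·-51 + -2·-53 + 1·49 = 206
  a_11 = -1·206 + -2·-51 + 1·-53 = -157

-1,-2,1 ; -157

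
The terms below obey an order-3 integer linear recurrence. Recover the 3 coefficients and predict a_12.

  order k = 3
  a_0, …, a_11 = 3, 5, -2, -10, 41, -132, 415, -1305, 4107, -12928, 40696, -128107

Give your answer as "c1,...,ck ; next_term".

  a_3 = -4·-2 + -3·5 + -1·3 = -10
  a_4 = -4·-10 + -3·-2 + -1·5 = 41
  a_5 = -4·41 + -3·-10 + -1·-2 = -132
  a_6 = -4·-132 + -3·41 + -1·-10 = 415
  a_7 = -4·415 + -3·-132 + -1·41 = -1305
  a_8 = -4·-1305 + -3·415 + -1·-132 = 4107
  a_9 = -4·4107 + -3·-1305 + -1·415 = -12928
  a_10 = -4·-12928 + -3·4107 + -1·-1305 = 40696
  a_11 = -4·40696 + -3·-12928 + -1·4107 = -128107
  a_12 = -4·-128107 + -3·40696 + -1·-12928 = 403268

-4,-3,-1 ; 403268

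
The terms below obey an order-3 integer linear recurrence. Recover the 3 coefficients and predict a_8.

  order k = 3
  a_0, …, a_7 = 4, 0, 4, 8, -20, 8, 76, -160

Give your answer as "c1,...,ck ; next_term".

-1,-3,3 ; -44

  a_3 = -1·4 + -3·0 + 3·4 = 8
  a_4 = -1·8 + -3·4 + 3·0 = -20
  a_5 = -1·-20 + -3·8 + 3·4 = 8
  a_6 = -1·8 + -3·-20 + 3·8 = 76
  a_7 = -1·76 + -3·8 + 3·-20 = -160
  a_8 = -1·-160 + -3·76 + 3·8 = -44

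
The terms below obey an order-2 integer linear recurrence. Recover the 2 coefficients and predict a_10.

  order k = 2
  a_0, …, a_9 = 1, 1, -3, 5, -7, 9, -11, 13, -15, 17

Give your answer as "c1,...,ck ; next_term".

-2,-1 ; -19

  a_2 = -2·1 + -1·1 = -3
  a_3 = -2·-3 + -1·1 = 5
  a_4 = -2·5 + -1·-3 = -7
  a_5 = -2·-7 + -1·5 = 9
  a_6 = -2·9 + -1·-7 = -11
  a_7 = -2·-11 + -1·9 = 13
  a_8 = -2·13 + -1·-11 = -15
  a_9 = -2·-15 + -1·13 = 17
  a_10 = -2·17 + -1·-15 = -19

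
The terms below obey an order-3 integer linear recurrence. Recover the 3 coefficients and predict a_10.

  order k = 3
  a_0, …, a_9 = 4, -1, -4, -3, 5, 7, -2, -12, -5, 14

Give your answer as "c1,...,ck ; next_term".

  a_3 = 0·-4 + -1·-1 + -1·4 = -3
  a_4 = 0·-3 + -1·-4 + -1·-1 = 5
  a_5 = 0·5 + -1·-3 + -1·-4 = 7
  a_6 = 0·7 + -1·5 + -1·-3 = -2
  a_7 = 0·-2 + -1·7 + -1·5 = -12
  a_8 = 0·-12 + -1·-2 + -1·7 = -5
  a_9 = 0·-5 + -1·-12 + -1·-2 = 14
  a_10 = 0·14 + -1·-5 + -1·-12 = 17

0,-1,-1 ; 17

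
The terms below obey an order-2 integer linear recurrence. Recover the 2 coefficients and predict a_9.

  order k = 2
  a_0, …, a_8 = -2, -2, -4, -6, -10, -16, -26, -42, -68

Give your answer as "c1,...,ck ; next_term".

  a_2 = 1·-2 + 1·-2 = -4
  a_3 = 1·-4 + 1·-2 = -6
  a_4 = 1·-6 + 1·-4 = -10
  a_5 = 1·-10 + 1·-6 = -16
  a_6 = 1·-16 + 1·-10 = -26
  a_7 = 1·-26 + 1·-16 = -42
  a_8 = 1·-42 + 1·-26 = -68
  a_9 = 1·-68 + 1·-42 = -110

1,1 ; -110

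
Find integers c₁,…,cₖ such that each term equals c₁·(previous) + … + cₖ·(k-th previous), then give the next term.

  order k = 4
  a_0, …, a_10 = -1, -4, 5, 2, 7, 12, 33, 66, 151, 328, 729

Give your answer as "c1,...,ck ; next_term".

  a_4 = 1·2 + 2·5 + 1·-4 + 1·-1 = 7
  a_5 = 1·7 + 2·2 + 1·5 + 1·-4 = 12
  a_6 = 1·12 + 2·7 + 1·2 + 1·5 = 33
  a_7 = 1·33 + 2·12 + 1·7 + 1·2 = 66
  a_8 = 1·66 + 2·33 + 1·12 + 1·7 = 151
  a_9 = 1·151 + 2·66 + 1·33 + 1·12 = 328
  a_10 = 1·328 + 2·151 + 1·66 + 1·33 = 729
  a_11 = 1·729 + 2·328 + 1·151 + 1·66 = 1602

1,2,1,1 ; 1602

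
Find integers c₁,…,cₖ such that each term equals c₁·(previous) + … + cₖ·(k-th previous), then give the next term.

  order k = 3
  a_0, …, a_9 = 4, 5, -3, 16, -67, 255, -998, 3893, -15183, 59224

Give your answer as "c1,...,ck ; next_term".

  a_3 = -3·-3 + 3·5 + -2·4 = 16
  a_4 = -3·16 + 3·-3 + -2·5 = -67
  a_5 = -3·-67 + 3·16 + -2·-3 = 255
  a_6 = -3·255 + 3·-67 + -2·16 = -998
  a_7 = -3·-998 + 3·255 + -2·-67 = 3893
  a_8 = -3·3893 + 3·-998 + -2·255 = -15183
  a_9 = -3·-15183 + 3·3893 + -2·-998 = 59224
  a_10 = -3·59224 + 3·-15183 + -2·3893 = -231007

-3,3,-2 ; -231007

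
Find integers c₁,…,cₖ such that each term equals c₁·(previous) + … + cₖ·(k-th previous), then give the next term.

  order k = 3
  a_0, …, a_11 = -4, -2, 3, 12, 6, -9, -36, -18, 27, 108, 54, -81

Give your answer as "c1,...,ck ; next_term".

0,0,-3 ; -324

  a_3 = 0·3 + 0·-2 + -3·-4 = 12
  a_4 = 0·12 + 0·3 + -3·-2 = 6
  a_5 = 0·6 + 0·12 + -3·3 = -9
  a_6 = 0·-9 + 0·6 + -3·12 = -36
  a_7 = 0·-36 + 0·-9 + -3·6 = -18
  a_8 = 0·-18 + 0·-36 + -3·-9 = 27
  a_9 = 0·27 + 0·-18 + -3·-36 = 108
  a_10 = 0·108 + 0·27 + -3·-18 = 54
  a_11 = 0·54 + 0·108 + -3·27 = -81
  a_12 = 0·-81 + 0·54 + -3·108 = -324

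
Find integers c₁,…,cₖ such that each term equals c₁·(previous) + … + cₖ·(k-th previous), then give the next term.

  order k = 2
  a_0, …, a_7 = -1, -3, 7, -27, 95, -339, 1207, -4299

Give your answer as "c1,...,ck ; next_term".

-3,2 ; 15311

  a_2 = -3·-3 + 2·-1 = 7
  a_3 = -3·7 + 2·-3 = -27
  a_4 = -3·-27 + 2·7 = 95
  a_5 = -3·95 + 2·-27 = -339
  a_6 = -3·-339 + 2·95 = 1207
  a_7 = -3·1207 + 2·-339 = -4299
  a_8 = -3·-4299 + 2·1207 = 15311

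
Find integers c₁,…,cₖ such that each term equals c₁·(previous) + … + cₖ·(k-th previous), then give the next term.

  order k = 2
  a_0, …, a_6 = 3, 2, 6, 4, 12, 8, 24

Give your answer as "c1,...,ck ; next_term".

  a_2 = 0·2 + 2·3 = 6
  a_3 = 0·6 + 2·2 = 4
  a_4 = 0·4 + 2·6 = 12
  a_5 = 0·12 + 2·4 = 8
  a_6 = 0·8 + 2·12 = 24
  a_7 = 0·24 + 2·8 = 16

0,2 ; 16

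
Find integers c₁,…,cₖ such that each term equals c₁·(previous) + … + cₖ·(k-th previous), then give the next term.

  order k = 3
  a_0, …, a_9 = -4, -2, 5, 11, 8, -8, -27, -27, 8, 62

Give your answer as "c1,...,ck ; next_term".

1,-1,-1 ; 81

  a_3 = 1·5 + -1·-2 + -1·-4 = 11
  a_4 = 1·11 + -1·5 + -1·-2 = 8
  a_5 = 1·8 + -1·11 + -1·5 = -8
  a_6 = 1·-8 + -1·8 + -1·11 = -27
  a_7 = 1·-27 + -1·-8 + -1·8 = -27
  a_8 = 1·-27 + -1·-27 + -1·-8 = 8
  a_9 = 1·8 + -1·-27 + -1·-27 = 62
  a_10 = 1·62 + -1·8 + -1·-27 = 81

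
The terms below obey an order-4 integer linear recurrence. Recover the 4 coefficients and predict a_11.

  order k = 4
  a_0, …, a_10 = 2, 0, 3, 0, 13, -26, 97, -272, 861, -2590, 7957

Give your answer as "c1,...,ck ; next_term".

  a_4 = -2·0 + 3·3 + 0·0 + 2·2 = 13
  a_5 = -2·13 + 3·0 + 0·3 + 2·0 = -26
  a_6 = -2·-26 + 3·13 + 0·0 + 2·3 = 97
  a_7 = -2·97 + 3·-26 + 0·13 + 2·0 = -272
  a_8 = -2·-272 + 3·97 + 0·-26 + 2·13 = 861
  a_9 = -2·861 + 3·-272 + 0·97 + 2·-26 = -2590
  a_10 = -2·-2590 + 3·861 + 0·-272 + 2·97 = 7957
  a_11 = -2·7957 + 3·-2590 + 0·861 + 2·-272 = -24228

-2,3,0,2 ; -24228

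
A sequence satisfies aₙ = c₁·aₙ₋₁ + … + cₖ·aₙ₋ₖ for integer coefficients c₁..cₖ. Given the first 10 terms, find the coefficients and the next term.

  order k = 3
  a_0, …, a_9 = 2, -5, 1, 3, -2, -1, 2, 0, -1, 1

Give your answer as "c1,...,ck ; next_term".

1,0,1 ; 1

  a_3 = 1·1 + 0·-5 + 1·2 = 3
  a_4 = 1·3 + 0·1 + 1·-5 = -2
  a_5 = 1·-2 + 0·3 + 1·1 = -1
  a_6 = 1·-1 + 0·-2 + 1·3 = 2
  a_7 = 1·2 + 0·-1 + 1·-2 = 0
  a_8 = 1·0 + 0·2 + 1·-1 = -1
  a_9 = 1·-1 + 0·0 + 1·2 = 1
  a_10 = 1·1 + 0·-1 + 1·0 = 1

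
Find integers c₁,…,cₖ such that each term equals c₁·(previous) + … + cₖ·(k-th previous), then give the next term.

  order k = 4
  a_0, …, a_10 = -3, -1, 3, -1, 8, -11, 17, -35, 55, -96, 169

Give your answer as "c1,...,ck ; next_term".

  a_4 = -1·-1 + 1·3 + -1·-1 + -1·-3 = 8
  a_5 = -1·8 + 1·-1 + -1·3 + -1·-1 = -11
  a_6 = -1·-11 + 1·8 + -1·-1 + -1·3 = 17
  a_7 = -1·17 + 1·-11 + -1·8 + -1·-1 = -35
  a_8 = -1·-35 + 1·17 + -1·-11 + -1·8 = 55
  a_9 = -1·55 + 1·-35 + -1·17 + -1·-11 = -96
  a_10 = -1·-96 + 1·55 + -1·-35 + -1·17 = 169
  a_11 = -1·169 + 1·-96 + -1·55 + -1·-35 = -285

-1,1,-1,-1 ; -285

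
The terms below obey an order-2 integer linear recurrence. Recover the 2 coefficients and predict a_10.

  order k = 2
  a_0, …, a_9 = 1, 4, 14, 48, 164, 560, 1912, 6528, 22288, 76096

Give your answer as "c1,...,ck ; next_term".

  a_2 = 4·4 + -2·1 = 14
  a_3 = 4·14 + -2·4 = 48
  a_4 = 4·48 + -2·14 = 164
  a_5 = 4·164 + -2·48 = 560
  a_6 = 4·560 + -2·164 = 1912
  a_7 = 4·1912 + -2·560 = 6528
  a_8 = 4·6528 + -2·1912 = 22288
  a_9 = 4·22288 + -2·6528 = 76096
  a_10 = 4·76096 + -2·22288 = 259808

4,-2 ; 259808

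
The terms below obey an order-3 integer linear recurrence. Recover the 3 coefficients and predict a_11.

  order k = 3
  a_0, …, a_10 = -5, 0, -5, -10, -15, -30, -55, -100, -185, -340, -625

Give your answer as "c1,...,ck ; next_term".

1,1,1 ; -1150

  a_3 = 1·-5 + 1·0 + 1·-5 = -10
  a_4 = 1·-10 + 1·-5 + 1·0 = -15
  a_5 = 1·-15 + 1·-10 + 1·-5 = -30
  a_6 = 1·-30 + 1·-15 + 1·-10 = -55
  a_7 = 1·-55 + 1·-30 + 1·-15 = -100
  a_8 = 1·-100 + 1·-55 + 1·-30 = -185
  a_9 = 1·-185 + 1·-100 + 1·-55 = -340
  a_10 = 1·-340 + 1·-185 + 1·-100 = -625
  a_11 = 1·-625 + 1·-340 + 1·-185 = -1150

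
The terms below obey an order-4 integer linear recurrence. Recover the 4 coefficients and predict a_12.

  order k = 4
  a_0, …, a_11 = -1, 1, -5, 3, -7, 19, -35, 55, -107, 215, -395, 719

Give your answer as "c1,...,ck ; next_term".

  a_4 = -1·3 + 0·-5 + -2·1 + 2·-1 = -7
  a_5 = -1·-7 + 0·3 + -2·-5 + 2·1 = 19
  a_6 = -1·19 + 0·-7 + -2·3 + 2·-5 = -35
  a_7 = -1·-35 + 0·19 + -2·-7 + 2·3 = 55
  a_8 = -1·55 + 0·-35 + -2·19 + 2·-7 = -107
  a_9 = -1·-107 + 0·55 + -2·-35 + 2·19 = 215
  a_10 = -1·215 + 0·-107 + -2·55 + 2·-35 = -395
  a_11 = -1·-395 + 0·215 + -2·-107 + 2·55 = 719
  a_12 = -1·719 + 0·-395 + -2·215 + 2·-107 = -1363

-1,0,-2,2 ; -1363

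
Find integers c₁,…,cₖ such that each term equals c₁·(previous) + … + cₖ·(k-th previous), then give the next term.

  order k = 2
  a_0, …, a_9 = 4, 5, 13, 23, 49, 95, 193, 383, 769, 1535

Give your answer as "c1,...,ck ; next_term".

  a_2 = 1·5 + 2·4 = 13
  a_3 = 1·13 + 2·5 = 23
  a_4 = 1·23 + 2·13 = 49
  a_5 = 1·49 + 2·23 = 95
  a_6 = 1·95 + 2·49 = 193
  a_7 = 1·193 + 2·95 = 383
  a_8 = 1·383 + 2·193 = 769
  a_9 = 1·769 + 2·383 = 1535
  a_10 = 1·1535 + 2·769 = 3073

1,2 ; 3073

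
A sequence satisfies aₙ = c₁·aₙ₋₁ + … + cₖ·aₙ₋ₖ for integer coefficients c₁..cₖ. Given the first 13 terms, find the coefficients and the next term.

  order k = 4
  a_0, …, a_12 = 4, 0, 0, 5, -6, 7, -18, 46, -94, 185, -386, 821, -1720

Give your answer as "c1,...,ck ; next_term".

  a_4 = -2·5 + -1·0 + -2·0 + 1·4 = -6
  a_5 = -2·-6 + -1·5 + -2·0 + 1·0 = 7
  a_6 = -2·7 + -1·-6 + -2·5 + 1·0 = -18
  a_7 = -2·-18 + -1·7 + -2·-6 + 1·5 = 46
  a_8 = -2·46 + -1·-18 + -2·7 + 1·-6 = -94
  a_9 = -2·-94 + -1·46 + -2·-18 + 1·7 = 185
  a_10 = -2·185 + -1·-94 + -2·46 + 1·-18 = -386
  a_11 = -2·-386 + -1·185 + -2·-94 + 1·46 = 821
  a_12 = -2·821 + -1·-386 + -2·185 + 1·-94 = -1720
  a_13 = -2·-1720 + -1·821 + -2·-386 + 1·185 = 3576

-2,-1,-2,1 ; 3576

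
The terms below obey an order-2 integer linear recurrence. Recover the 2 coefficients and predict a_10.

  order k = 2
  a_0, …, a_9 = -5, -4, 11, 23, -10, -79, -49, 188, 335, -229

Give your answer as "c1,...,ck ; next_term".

  a_2 = 1·-4 + -3·-5 = 11
  a_3 = 1·11 + -3·-4 = 23
  a_4 = 1·23 + -3·11 = -10
  a_5 = 1·-10 + -3·23 = -79
  a_6 = 1·-79 + -3·-10 = -49
  a_7 = 1·-49 + -3·-79 = 188
  a_8 = 1·188 + -3·-49 = 335
  a_9 = 1·335 + -3·188 = -229
  a_10 = 1·-229 + -3·335 = -1234

1,-3 ; -1234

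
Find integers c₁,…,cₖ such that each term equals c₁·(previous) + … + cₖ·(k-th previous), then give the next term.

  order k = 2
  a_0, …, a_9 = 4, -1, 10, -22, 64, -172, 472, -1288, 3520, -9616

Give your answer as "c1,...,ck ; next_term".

  a_2 = -2·-1 + 2·4 = 10
  a_3 = -2·10 + 2·-1 = -22
  a_4 = -2·-22 + 2·10 = 64
  a_5 = -2·64 + 2·-22 = -172
  a_6 = -2·-172 + 2·64 = 472
  a_7 = -2·472 + 2·-172 = -1288
  a_8 = -2·-1288 + 2·472 = 3520
  a_9 = -2·3520 + 2·-1288 = -9616
  a_10 = -2·-9616 + 2·3520 = 26272

-2,2 ; 26272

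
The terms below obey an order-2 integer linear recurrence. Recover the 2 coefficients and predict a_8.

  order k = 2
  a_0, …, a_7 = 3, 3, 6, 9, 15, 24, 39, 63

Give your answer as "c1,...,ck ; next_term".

  a_2 = 1·3 + 1·3 = 6
  a_3 = 1·6 + 1·3 = 9
  a_4 = 1·9 + 1·6 = 15
  a_5 = 1·15 + 1·9 = 24
  a_6 = 1·24 + 1·15 = 39
  a_7 = 1·39 + 1·24 = 63
  a_8 = 1·63 + 1·39 = 102

1,1 ; 102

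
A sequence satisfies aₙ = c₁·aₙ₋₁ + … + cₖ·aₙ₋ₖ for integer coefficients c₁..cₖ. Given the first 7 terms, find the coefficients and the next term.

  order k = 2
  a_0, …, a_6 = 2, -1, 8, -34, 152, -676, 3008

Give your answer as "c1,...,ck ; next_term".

  a_2 = -4·-1 + 2·2 = 8
  a_3 = -4·8 + 2·-1 = -34
  a_4 = -4·-34 + 2·8 = 152
  a_5 = -4·152 + 2·-34 = -676
  a_6 = -4·-676 + 2·152 = 3008
  a_7 = -4·3008 + 2·-676 = -13384

-4,2 ; -13384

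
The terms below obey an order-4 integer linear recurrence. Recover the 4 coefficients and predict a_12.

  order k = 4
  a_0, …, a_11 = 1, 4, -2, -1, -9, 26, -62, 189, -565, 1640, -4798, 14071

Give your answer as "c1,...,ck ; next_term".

-3,-1,-3,-2 ; -41205

  a_4 = -3·-1 + -1·-2 + -3·4 + -2·1 = -9
  a_5 = -3·-9 + -1·-1 + -3·-2 + -2·4 = 26
  a_6 = -3·26 + -1·-9 + -3·-1 + -2·-2 = -62
  a_7 = -3·-62 + -1·26 + -3·-9 + -2·-1 = 189
  a_8 = -3·189 + -1·-62 + -3·26 + -2·-9 = -565
  a_9 = -3·-565 + -1·189 + -3·-62 + -2·26 = 1640
  a_10 = -3·1640 + -1·-565 + -3·189 + -2·-62 = -4798
  a_11 = -3·-4798 + -1·1640 + -3·-565 + -2·189 = 14071
  a_12 = -3·14071 + -1·-4798 + -3·1640 + -2·-565 = -41205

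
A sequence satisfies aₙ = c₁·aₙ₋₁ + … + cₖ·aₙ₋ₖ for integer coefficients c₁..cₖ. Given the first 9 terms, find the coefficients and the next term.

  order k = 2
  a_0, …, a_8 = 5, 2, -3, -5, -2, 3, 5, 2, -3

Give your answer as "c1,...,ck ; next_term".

  a_2 = 1·2 + -1·5 = -3
  a_3 = 1·-3 + -1·2 = -5
  a_4 = 1·-5 + -1·-3 = -2
  a_5 = 1·-2 + -1·-5 = 3
  a_6 = 1·3 + -1·-2 = 5
  a_7 = 1·5 + -1·3 = 2
  a_8 = 1·2 + -1·5 = -3
  a_9 = 1·-3 + -1·2 = -5

1,-1 ; -5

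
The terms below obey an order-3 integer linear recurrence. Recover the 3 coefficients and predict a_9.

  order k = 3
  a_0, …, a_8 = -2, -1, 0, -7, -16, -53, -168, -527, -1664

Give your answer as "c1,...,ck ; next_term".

  a_3 = 2·0 + 3·-1 + 2·-2 = -7
  a_4 = 2·-7 + 3·0 + 2·-1 = -16
  a_5 = 2·-16 + 3·-7 + 2·0 = -53
  a_6 = 2·-53 + 3·-16 + 2·-7 = -168
  a_7 = 2·-168 + 3·-53 + 2·-16 = -527
  a_8 = 2·-527 + 3·-168 + 2·-53 = -1664
  a_9 = 2·-1664 + 3·-527 + 2·-168 = -5245

2,3,2 ; -5245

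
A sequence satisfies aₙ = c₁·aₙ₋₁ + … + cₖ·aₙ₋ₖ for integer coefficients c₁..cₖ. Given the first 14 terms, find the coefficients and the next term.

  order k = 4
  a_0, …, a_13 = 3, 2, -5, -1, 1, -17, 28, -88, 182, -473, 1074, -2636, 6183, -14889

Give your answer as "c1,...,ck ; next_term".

  a_4 = -2·-1 + 2·-5 + 3·2 + 1·3 = 1
  a_5 = -2·1 + 2·-1 + 3·-5 + 1·2 = -17
  a_6 = -2·-17 + 2·1 + 3·-1 + 1·-5 = 28
  a_7 = -2·28 + 2·-17 + 3·1 + 1·-1 = -88
  a_8 = -2·-88 + 2·28 + 3·-17 + 1·1 = 182
  a_9 = -2·182 + 2·-88 + 3·28 + 1·-17 = -473
  a_10 = -2·-473 + 2·182 + 3·-88 + 1·28 = 1074
  a_11 = -2·1074 + 2·-473 + 3·182 + 1·-88 = -2636
  a_12 = -2·-2636 + 2·1074 + 3·-473 + 1·182 = 6183
  a_13 = -2·6183 + 2·-2636 + 3·1074 + 1·-473 = -14889
  a_14 = -2·-14889 + 2·6183 + 3·-2636 + 1·1074 = 35310

-2,2,3,1 ; 35310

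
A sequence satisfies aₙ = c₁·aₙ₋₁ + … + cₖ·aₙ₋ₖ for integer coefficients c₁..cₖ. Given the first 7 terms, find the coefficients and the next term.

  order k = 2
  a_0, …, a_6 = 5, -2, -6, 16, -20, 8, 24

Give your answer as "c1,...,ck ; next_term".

-2,-2 ; -64

  a_2 = -2·-2 + -2·5 = -6
  a_3 = -2·-6 + -2·-2 = 16
  a_4 = -2·16 + -2·-6 = -20
  a_5 = -2·-20 + -2·16 = 8
  a_6 = -2·8 + -2·-20 = 24
  a_7 = -2·24 + -2·8 = -64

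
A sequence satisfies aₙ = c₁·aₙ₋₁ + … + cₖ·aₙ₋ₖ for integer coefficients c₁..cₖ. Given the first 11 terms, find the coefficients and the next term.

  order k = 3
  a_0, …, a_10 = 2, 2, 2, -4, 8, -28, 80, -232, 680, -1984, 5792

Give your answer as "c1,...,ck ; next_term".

-2,2,-2 ; -16912

  a_3 = -2·2 + 2·2 + -2·2 = -4
  a_4 = -2·-4 + 2·2 + -2·2 = 8
  a_5 = -2·8 + 2·-4 + -2·2 = -28
  a_6 = -2·-28 + 2·8 + -2·-4 = 80
  a_7 = -2·80 + 2·-28 + -2·8 = -232
  a_8 = -2·-232 + 2·80 + -2·-28 = 680
  a_9 = -2·680 + 2·-232 + -2·80 = -1984
  a_10 = -2·-1984 + 2·680 + -2·-232 = 5792
  a_11 = -2·5792 + 2·-1984 + -2·680 = -16912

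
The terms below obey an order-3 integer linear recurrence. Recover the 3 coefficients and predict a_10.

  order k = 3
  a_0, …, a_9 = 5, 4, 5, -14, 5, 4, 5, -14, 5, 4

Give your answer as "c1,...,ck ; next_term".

  a_3 = -1·5 + -1·4 + -1·5 = -14
  a_4 = -1·-14 + -1·5 + -1·4 = 5
  a_5 = -1·5 + -1·-14 + -1·5 = 4
  a_6 = -1·4 + -1·5 + -1·-14 = 5
  a_7 = -1·5 + -1·4 + -1·5 = -14
  a_8 = -1·-14 + -1·5 + -1·4 = 5
  a_9 = -1·5 + -1·-14 + -1·5 = 4
  a_10 = -1·4 + -1·5 + -1·-14 = 5

-1,-1,-1 ; 5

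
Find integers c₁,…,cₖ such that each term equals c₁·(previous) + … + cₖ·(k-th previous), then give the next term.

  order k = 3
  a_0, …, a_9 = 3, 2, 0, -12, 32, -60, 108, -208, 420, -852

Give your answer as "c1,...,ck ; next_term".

-3,-3,-2 ; 1712

  a_3 = -3·0 + -3·2 + -2·3 = -12
  a_4 = -3·-12 + -3·0 + -2·2 = 32
  a_5 = -3·32 + -3·-12 + -2·0 = -60
  a_6 = -3·-60 + -3·32 + -2·-12 = 108
  a_7 = -3·108 + -3·-60 + -2·32 = -208
  a_8 = -3·-208 + -3·108 + -2·-60 = 420
  a_9 = -3·420 + -3·-208 + -2·108 = -852
  a_10 = -3·-852 + -3·420 + -2·-208 = 1712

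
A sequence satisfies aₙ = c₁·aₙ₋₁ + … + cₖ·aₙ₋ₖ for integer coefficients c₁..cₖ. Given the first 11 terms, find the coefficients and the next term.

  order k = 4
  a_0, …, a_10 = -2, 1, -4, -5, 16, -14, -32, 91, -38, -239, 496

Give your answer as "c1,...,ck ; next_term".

  a_4 = -2·-5 + -3·-4 + 0·1 + 3·-2 = 16
  a_5 = -2·16 + -3·-5 + 0·-4 + 3·1 = -14
  a_6 = -2·-14 + -3·16 + 0·-5 + 3·-4 = -32
  a_7 = -2·-32 + -3·-14 + 0·16 + 3·-5 = 91
  a_8 = -2·91 + -3·-32 + 0·-14 + 3·16 = -38
  a_9 = -2·-38 + -3·91 + 0·-32 + 3·-14 = -239
  a_10 = -2·-239 + -3·-38 + 0·91 + 3·-32 = 496
  a_11 = -2·496 + -3·-239 + 0·-38 + 3·91 = -2

-2,-3,0,3 ; -2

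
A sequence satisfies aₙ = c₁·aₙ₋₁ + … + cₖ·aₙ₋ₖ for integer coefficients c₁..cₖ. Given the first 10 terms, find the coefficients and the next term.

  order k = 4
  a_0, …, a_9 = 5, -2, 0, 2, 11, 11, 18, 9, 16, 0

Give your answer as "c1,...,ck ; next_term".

  a_4 = 1·2 + 1·0 + -2·-2 + 1·5 = 11
  a_5 = 1·11 + 1·2 + -2·0 + 1·-2 = 11
  a_6 = 1·11 + 1·11 + -2·2 + 1·0 = 18
  a_7 = 1·18 + 1·11 + -2·11 + 1·2 = 9
  a_8 = 1·9 + 1·18 + -2·11 + 1·11 = 16
  a_9 = 1·16 + 1·9 + -2·18 + 1·11 = 0
  a_10 = 1·0 + 1·16 + -2·9 + 1·18 = 16

1,1,-2,1 ; 16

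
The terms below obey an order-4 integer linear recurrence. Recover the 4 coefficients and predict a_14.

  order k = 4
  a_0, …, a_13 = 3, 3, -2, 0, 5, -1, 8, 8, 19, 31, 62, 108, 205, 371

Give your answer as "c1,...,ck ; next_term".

0,2,2,1 ; 688

  a_4 = 0·0 + 2·-2 + 2·3 + 1·3 = 5
  a_5 = 0·5 + 2·0 + 2·-2 + 1·3 = -1
  a_6 = 0·-1 + 2·5 + 2·0 + 1·-2 = 8
  a_7 = 0·8 + 2·-1 + 2·5 + 1·0 = 8
  a_8 = 0·8 + 2·8 + 2·-1 + 1·5 = 19
  a_9 = 0·19 + 2·8 + 2·8 + 1·-1 = 31
  a_10 = 0·31 + 2·19 + 2·8 + 1·8 = 62
  a_11 = 0·62 + 2·31 + 2·19 + 1·8 = 108
  a_12 = 0·108 + 2·62 + 2·31 + 1·19 = 205
  a_13 = 0·205 + 2·108 + 2·62 + 1·31 = 371
  a_14 = 0·371 + 2·205 + 2·108 + 1·62 = 688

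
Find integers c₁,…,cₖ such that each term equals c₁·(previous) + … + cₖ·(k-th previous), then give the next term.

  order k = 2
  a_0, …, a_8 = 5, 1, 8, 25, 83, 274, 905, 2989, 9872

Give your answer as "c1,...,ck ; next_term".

3,1 ; 32605

  a_2 = 3·1 + 1·5 = 8
  a_3 = 3·8 + 1·1 = 25
  a_4 = 3·25 + 1·8 = 83
  a_5 = 3·83 + 1·25 = 274
  a_6 = 3·274 + 1·83 = 905
  a_7 = 3·905 + 1·274 = 2989
  a_8 = 3·2989 + 1·905 = 9872
  a_9 = 3·9872 + 1·2989 = 32605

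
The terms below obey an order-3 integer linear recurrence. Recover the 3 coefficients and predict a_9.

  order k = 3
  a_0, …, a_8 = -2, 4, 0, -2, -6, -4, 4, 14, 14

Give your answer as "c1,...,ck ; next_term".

  a_3 = 1·0 + -1·4 + -1·-2 = -2
  a_4 = 1·-2 + -1·0 + -1·4 = -6
  a_5 = 1·-6 + -1·-2 + -1·0 = -4
  a_6 = 1·-4 + -1·-6 + -1·-2 = 4
  a_7 = 1·4 + -1·-4 + -1·-6 = 14
  a_8 = 1·14 + -1·4 + -1·-4 = 14
  a_9 = 1·14 + -1·14 + -1·4 = -4

1,-1,-1 ; -4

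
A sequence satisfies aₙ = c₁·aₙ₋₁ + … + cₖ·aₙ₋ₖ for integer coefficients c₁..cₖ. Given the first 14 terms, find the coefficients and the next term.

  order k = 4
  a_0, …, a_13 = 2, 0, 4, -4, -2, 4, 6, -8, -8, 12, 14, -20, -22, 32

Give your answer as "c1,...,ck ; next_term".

0,-1,0,1 ; 36

  a_4 = 0·-4 + -1·4 + 0·0 + 1·2 = -2
  a_5 = 0·-2 + -1·-4 + 0·4 + 1·0 = 4
  a_6 = 0·4 + -1·-2 + 0·-4 + 1·4 = 6
  a_7 = 0·6 + -1·4 + 0·-2 + 1·-4 = -8
  a_8 = 0·-8 + -1·6 + 0·4 + 1·-2 = -8
  a_9 = 0·-8 + -1·-8 + 0·6 + 1·4 = 12
  a_10 = 0·12 + -1·-8 + 0·-8 + 1·6 = 14
  a_11 = 0·14 + -1·12 + 0·-8 + 1·-8 = -20
  a_12 = 0·-20 + -1·14 + 0·12 + 1·-8 = -22
  a_13 = 0·-22 + -1·-20 + 0·14 + 1·12 = 32
  a_14 = 0·32 + -1·-22 + 0·-20 + 1·14 = 36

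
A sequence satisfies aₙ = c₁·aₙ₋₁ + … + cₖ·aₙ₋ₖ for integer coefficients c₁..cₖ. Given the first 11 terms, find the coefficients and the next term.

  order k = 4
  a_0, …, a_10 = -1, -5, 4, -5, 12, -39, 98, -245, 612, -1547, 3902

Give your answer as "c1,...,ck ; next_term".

-2,1,0,2 ; -9841

  a_4 = -2·-5 + 1·4 + 0·-5 + 2·-1 = 12
  a_5 = -2·12 + 1·-5 + 0·4 + 2·-5 = -39
  a_6 = -2·-39 + 1·12 + 0·-5 + 2·4 = 98
  a_7 = -2·98 + 1·-39 + 0·12 + 2·-5 = -245
  a_8 = -2·-245 + 1·98 + 0·-39 + 2·12 = 612
  a_9 = -2·612 + 1·-245 + 0·98 + 2·-39 = -1547
  a_10 = -2·-1547 + 1·612 + 0·-245 + 2·98 = 3902
  a_11 = -2·3902 + 1·-1547 + 0·612 + 2·-245 = -9841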